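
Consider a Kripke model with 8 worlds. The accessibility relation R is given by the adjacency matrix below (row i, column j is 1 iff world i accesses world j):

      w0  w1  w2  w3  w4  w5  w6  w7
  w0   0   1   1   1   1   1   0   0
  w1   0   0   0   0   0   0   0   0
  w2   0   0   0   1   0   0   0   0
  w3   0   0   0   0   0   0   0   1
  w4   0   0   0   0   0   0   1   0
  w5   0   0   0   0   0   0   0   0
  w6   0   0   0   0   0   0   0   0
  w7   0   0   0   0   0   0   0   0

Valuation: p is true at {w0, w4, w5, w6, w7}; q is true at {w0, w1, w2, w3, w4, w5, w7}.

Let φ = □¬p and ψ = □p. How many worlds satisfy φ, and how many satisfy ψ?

For □¬p:
w0: successors {w1, w2, w3, w4, w5}; ¬p there: w1:T, w2:T, w3:T, w4:F, w5:F. ✗
w1: no successors, so □¬p holds vacuously. ✓
w2: successors {w3}; ¬p there: w3:T. ✓
w3: successors {w7}; ¬p there: w7:F. ✗
w4: successors {w6}; ¬p there: w6:F. ✗
w5: no successors, so □¬p holds vacuously. ✓
w6: no successors, so □¬p holds vacuously. ✓
w7: no successors, so □¬p holds vacuously. ✓
— 5 worlds.
For □p:
w0: successors {w1, w2, w3, w4, w5}; p there: w1:F, w2:F, w3:F, w4:T, w5:T. ✗
w1: no successors, so □p holds vacuously. ✓
w2: successors {w3}; p there: w3:F. ✗
w3: successors {w7}; p there: w7:T. ✓
w4: successors {w6}; p there: w6:T. ✓
w5: no successors, so □p holds vacuously. ✓
w6: no successors, so □p holds vacuously. ✓
w7: no successors, so □p holds vacuously. ✓
— 6 worlds.

5 and 6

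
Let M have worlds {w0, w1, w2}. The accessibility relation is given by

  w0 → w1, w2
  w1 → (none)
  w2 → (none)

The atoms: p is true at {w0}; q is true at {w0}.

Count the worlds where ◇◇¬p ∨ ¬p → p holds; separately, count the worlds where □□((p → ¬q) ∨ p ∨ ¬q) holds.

For ◇◇¬p ∨ ¬p → p:
w0: ◇◇¬p ∨ ¬p is F, p is T. ✓
w1: ◇◇¬p ∨ ¬p is T, p is F. ✗
w2: ◇◇¬p ∨ ¬p is T, p is F. ✗
— 1 world.
For □□((p → ¬q) ∨ p ∨ ¬q):
w0: successors {w1, w2}; □((p → ¬q) ∨ p ∨ ¬q) there: w1:T, w2:T. ✓
w1: no successors, so □□((p → ¬q) ∨ p ∨ ¬q) holds vacuously. ✓
w2: no successors, so □□((p → ¬q) ∨ p ∨ ¬q) holds vacuously. ✓
— 3 worlds.

1 and 3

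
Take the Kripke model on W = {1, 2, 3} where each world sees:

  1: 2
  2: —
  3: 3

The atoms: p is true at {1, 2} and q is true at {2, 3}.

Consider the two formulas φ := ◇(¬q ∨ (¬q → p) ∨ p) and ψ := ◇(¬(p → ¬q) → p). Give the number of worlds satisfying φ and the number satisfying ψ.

For ◇(¬q ∨ (¬q → p) ∨ p):
1: successors {2}; ¬q ∨ (¬q → p) ∨ p there: 2:T. ✓
2: no successors, so ◇(¬q ∨ (¬q → p) ∨ p) fails. ✗
3: successors {3}; ¬q ∨ (¬q → p) ∨ p there: 3:T. ✓
— 2 worlds.
For ◇(¬(p → ¬q) → p):
1: successors {2}; ¬(p → ¬q) → p there: 2:T. ✓
2: no successors, so ◇(¬(p → ¬q) → p) fails. ✗
3: successors {3}; ¬(p → ¬q) → p there: 3:T. ✓
— 2 worlds.

2 and 2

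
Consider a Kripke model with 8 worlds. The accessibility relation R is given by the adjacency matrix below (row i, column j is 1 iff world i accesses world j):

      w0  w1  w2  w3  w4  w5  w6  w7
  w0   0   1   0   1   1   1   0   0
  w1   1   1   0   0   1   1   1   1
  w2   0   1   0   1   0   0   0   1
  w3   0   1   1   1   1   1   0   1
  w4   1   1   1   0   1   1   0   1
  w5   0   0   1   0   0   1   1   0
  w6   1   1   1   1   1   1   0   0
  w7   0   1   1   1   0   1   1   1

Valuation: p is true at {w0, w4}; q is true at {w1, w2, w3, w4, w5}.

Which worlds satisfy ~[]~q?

{w0, w1, w2, w3, w4, w5, w6, w7}

w0: []~q is F. ✓
w1: []~q is F. ✓
w2: []~q is F. ✓
w3: []~q is F. ✓
w4: []~q is F. ✓
w5: []~q is F. ✓
w6: []~q is F. ✓
w7: []~q is F. ✓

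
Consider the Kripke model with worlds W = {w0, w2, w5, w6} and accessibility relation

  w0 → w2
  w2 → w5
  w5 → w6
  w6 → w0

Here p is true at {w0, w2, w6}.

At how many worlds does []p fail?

w0: successors {w2}; p there: w2:T. ✓
w2: successors {w5}; p there: w5:F. ✗
w5: successors {w6}; p there: w6:T. ✓
w6: successors {w0}; p there: w0:T. ✓
Satisfying worlds: {w0, w5, w6}.
So []p fails at the other 1 world.

1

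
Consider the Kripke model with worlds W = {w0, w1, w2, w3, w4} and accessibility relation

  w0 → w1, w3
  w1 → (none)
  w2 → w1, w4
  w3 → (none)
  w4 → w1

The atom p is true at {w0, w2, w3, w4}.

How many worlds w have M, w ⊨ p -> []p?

2

w0: p is T, []p is F. ✗
w1: p is F, []p is T. ✓
w2: p is T, []p is F. ✗
w3: p is T, []p is T. ✓
w4: p is T, []p is F. ✗
Satisfying worlds: {w1, w3}.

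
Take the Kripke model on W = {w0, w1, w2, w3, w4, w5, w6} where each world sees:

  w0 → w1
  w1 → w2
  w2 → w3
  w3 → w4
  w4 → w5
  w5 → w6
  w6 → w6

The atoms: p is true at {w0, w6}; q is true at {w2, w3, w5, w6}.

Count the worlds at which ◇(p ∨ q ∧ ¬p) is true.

w0: successors {w1}; p ∨ q ∧ ¬p there: w1:F. ✗
w1: successors {w2}; p ∨ q ∧ ¬p there: w2:T. ✓
w2: successors {w3}; p ∨ q ∧ ¬p there: w3:T. ✓
w3: successors {w4}; p ∨ q ∧ ¬p there: w4:F. ✗
w4: successors {w5}; p ∨ q ∧ ¬p there: w5:T. ✓
w5: successors {w6}; p ∨ q ∧ ¬p there: w6:T. ✓
w6: successors {w6}; p ∨ q ∧ ¬p there: w6:T. ✓
Satisfying worlds: {w1, w2, w4, w5, w6}.

5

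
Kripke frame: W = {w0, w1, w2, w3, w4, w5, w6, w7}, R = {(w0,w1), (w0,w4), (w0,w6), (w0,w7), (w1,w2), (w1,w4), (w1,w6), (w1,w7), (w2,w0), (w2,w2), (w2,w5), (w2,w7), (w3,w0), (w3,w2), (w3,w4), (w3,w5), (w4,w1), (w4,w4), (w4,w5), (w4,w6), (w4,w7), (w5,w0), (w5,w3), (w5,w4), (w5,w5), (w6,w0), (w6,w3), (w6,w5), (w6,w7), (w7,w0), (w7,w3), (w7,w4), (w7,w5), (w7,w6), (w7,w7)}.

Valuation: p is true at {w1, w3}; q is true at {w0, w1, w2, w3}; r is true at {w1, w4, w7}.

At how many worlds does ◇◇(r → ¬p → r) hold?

8

w0: successors {w1, w4, w6, w7}; ◇(r → ¬p → r) there: w1:T, w4:T, w6:T, w7:T. ✓
w1: successors {w2, w4, w6, w7}; ◇(r → ¬p → r) there: w2:T, w4:T, w6:T, w7:T. ✓
w2: successors {w0, w2, w5, w7}; ◇(r → ¬p → r) there: w0:T, w2:T, w5:T, w7:T. ✓
w3: successors {w0, w2, w4, w5}; ◇(r → ¬p → r) there: w0:T, w2:T, w4:T, w5:T. ✓
w4: successors {w1, w4, w5, w6, w7}; ◇(r → ¬p → r) there: w1:T, w4:T, w5:T, w6:T, w7:T. ✓
w5: successors {w0, w3, w4, w5}; ◇(r → ¬p → r) there: w0:T, w3:T, w4:T, w5:T. ✓
w6: successors {w0, w3, w5, w7}; ◇(r → ¬p → r) there: w0:T, w3:T, w5:T, w7:T. ✓
w7: successors {w0, w3, w4, w5, w6, w7}; ◇(r → ¬p → r) there: w0:T, w3:T, w4:T, w5:T, w6:T, w7:T. ✓
Satisfying worlds: {w0, w1, w2, w3, w4, w5, w6, w7}.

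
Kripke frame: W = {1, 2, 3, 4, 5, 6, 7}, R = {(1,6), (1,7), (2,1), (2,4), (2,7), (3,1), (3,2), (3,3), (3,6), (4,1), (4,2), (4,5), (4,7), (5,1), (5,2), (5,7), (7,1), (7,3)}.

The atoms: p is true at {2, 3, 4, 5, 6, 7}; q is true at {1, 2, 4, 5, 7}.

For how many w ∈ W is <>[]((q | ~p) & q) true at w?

5

1: successors {6, 7}; []((q | ~p) & q) there: 6:T, 7:F. ✓
2: successors {1, 4, 7}; []((q | ~p) & q) there: 1:F, 4:T, 7:F. ✓
3: successors {1, 2, 3, 6}; []((q | ~p) & q) there: 1:F, 2:T, 3:F, 6:T. ✓
4: successors {1, 2, 5, 7}; []((q | ~p) & q) there: 1:F, 2:T, 5:T, 7:F. ✓
5: successors {1, 2, 7}; []((q | ~p) & q) there: 1:F, 2:T, 7:F. ✓
6: no successors, so <>[]((q | ~p) & q) fails. ✗
7: successors {1, 3}; []((q | ~p) & q) there: 1:F, 3:F. ✗
Satisfying worlds: {1, 2, 3, 4, 5}.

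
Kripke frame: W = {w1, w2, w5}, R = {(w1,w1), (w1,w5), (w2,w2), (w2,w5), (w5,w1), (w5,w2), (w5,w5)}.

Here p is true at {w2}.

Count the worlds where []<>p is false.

2

w1: successors {w1, w5}; <>p there: w1:F, w5:T. ✗
w2: successors {w2, w5}; <>p there: w2:T, w5:T. ✓
w5: successors {w1, w2, w5}; <>p there: w1:F, w2:T, w5:T. ✗
Satisfying worlds: {w2}.
So []<>p fails at the other 2 worlds.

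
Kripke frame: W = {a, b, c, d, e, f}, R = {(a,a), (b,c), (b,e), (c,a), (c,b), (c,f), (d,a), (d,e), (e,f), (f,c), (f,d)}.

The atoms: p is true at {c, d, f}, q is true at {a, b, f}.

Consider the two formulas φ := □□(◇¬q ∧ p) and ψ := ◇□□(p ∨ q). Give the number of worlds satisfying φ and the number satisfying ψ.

For □□(◇¬q ∧ p):
a: successors {a}; □(◇¬q ∧ p) there: a:F. ✗
b: successors {c, e}; □(◇¬q ∧ p) there: c:F, e:T. ✗
c: successors {a, b, f}; □(◇¬q ∧ p) there: a:F, b:F, f:F. ✗
d: successors {a, e}; □(◇¬q ∧ p) there: a:F, e:T. ✗
e: successors {f}; □(◇¬q ∧ p) there: f:F. ✗
f: successors {c, d}; □(◇¬q ∧ p) there: c:F, d:F. ✗
— 0 worlds.
For ◇□□(p ∨ q):
a: successors {a}; □□(p ∨ q) there: a:T. ✓
b: successors {c, e}; □□(p ∨ q) there: c:F, e:T. ✓
c: successors {a, b, f}; □□(p ∨ q) there: a:T, b:T, f:F. ✓
d: successors {a, e}; □□(p ∨ q) there: a:T, e:T. ✓
e: successors {f}; □□(p ∨ q) there: f:F. ✗
f: successors {c, d}; □□(p ∨ q) there: c:F, d:T. ✓
— 5 worlds.

0 and 5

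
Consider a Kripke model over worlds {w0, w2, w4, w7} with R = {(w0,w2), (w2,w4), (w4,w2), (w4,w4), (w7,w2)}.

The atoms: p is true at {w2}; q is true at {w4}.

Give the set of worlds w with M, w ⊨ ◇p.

w0: successors {w2}; p there: w2:T. ✓
w2: successors {w4}; p there: w4:F. ✗
w4: successors {w2, w4}; p there: w2:T, w4:F. ✓
w7: successors {w2}; p there: w2:T. ✓

{w0, w4, w7}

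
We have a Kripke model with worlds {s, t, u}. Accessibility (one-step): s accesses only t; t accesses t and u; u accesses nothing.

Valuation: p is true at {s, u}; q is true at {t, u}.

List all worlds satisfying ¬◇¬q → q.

{t, u}

s: ¬◇¬q is T, q is F. ✗
t: ¬◇¬q is T, q is T. ✓
u: ¬◇¬q is T, q is T. ✓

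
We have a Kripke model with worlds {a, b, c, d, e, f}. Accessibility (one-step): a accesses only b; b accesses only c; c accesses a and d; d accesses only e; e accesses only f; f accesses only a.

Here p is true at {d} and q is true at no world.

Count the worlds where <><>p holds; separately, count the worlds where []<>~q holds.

1 and 6

For <><>p:
a: successors {b}; <>p there: b:F. ✗
b: successors {c}; <>p there: c:T. ✓
c: successors {a, d}; <>p there: a:F, d:F. ✗
d: successors {e}; <>p there: e:F. ✗
e: successors {f}; <>p there: f:F. ✗
f: successors {a}; <>p there: a:F. ✗
— 1 world.
For []<>~q:
a: successors {b}; <>~q there: b:T. ✓
b: successors {c}; <>~q there: c:T. ✓
c: successors {a, d}; <>~q there: a:T, d:T. ✓
d: successors {e}; <>~q there: e:T. ✓
e: successors {f}; <>~q there: f:T. ✓
f: successors {a}; <>~q there: a:T. ✓
— 6 worlds.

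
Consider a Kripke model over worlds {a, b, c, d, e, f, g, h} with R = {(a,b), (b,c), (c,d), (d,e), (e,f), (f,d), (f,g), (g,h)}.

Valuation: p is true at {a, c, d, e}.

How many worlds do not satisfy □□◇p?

3

a: successors {b}; □◇p there: b:T. ✓
b: successors {c}; □◇p there: c:T. ✓
c: successors {d}; □◇p there: d:F. ✗
d: successors {e}; □◇p there: e:T. ✓
e: successors {f}; □◇p there: f:F. ✗
f: successors {d, g}; □◇p there: d:F, g:F. ✗
g: successors {h}; □◇p there: h:T. ✓
h: no successors, so □□◇p holds vacuously. ✓
Satisfying worlds: {a, b, d, g, h}.
So □□◇p fails at the other 3 worlds.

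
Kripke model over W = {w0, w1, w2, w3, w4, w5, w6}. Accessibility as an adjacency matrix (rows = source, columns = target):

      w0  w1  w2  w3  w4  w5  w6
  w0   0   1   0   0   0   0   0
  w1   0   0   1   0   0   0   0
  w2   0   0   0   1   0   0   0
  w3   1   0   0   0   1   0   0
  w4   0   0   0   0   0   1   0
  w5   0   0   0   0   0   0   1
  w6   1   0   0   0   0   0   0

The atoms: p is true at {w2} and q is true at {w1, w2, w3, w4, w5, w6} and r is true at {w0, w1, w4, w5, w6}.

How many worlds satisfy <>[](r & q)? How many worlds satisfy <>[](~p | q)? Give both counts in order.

3 and 7

For <>[](r & q):
w0: successors {w1}; [](r & q) there: w1:F. ✗
w1: successors {w2}; [](r & q) there: w2:F. ✗
w2: successors {w3}; [](r & q) there: w3:F. ✗
w3: successors {w0, w4}; [](r & q) there: w0:T, w4:T. ✓
w4: successors {w5}; [](r & q) there: w5:T. ✓
w5: successors {w6}; [](r & q) there: w6:F. ✗
w6: successors {w0}; [](r & q) there: w0:T. ✓
— 3 worlds.
For <>[](~p | q):
w0: successors {w1}; [](~p | q) there: w1:T. ✓
w1: successors {w2}; [](~p | q) there: w2:T. ✓
w2: successors {w3}; [](~p | q) there: w3:T. ✓
w3: successors {w0, w4}; [](~p | q) there: w0:T, w4:T. ✓
w4: successors {w5}; [](~p | q) there: w5:T. ✓
w5: successors {w6}; [](~p | q) there: w6:T. ✓
w6: successors {w0}; [](~p | q) there: w0:T. ✓
— 7 worlds.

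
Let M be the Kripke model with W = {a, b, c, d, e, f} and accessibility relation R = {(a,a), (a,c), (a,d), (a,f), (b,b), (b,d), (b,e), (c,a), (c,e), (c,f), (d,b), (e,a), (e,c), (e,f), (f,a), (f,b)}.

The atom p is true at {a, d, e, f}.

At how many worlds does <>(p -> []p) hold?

a: successors {a, c, d, f}; p -> []p there: a:F, c:T, d:F, f:F. ✓
b: successors {b, d, e}; p -> []p there: b:T, d:F, e:F. ✓
c: successors {a, e, f}; p -> []p there: a:F, e:F, f:F. ✗
d: successors {b}; p -> []p there: b:T. ✓
e: successors {a, c, f}; p -> []p there: a:F, c:T, f:F. ✓
f: successors {a, b}; p -> []p there: a:F, b:T. ✓
Satisfying worlds: {a, b, d, e, f}.

5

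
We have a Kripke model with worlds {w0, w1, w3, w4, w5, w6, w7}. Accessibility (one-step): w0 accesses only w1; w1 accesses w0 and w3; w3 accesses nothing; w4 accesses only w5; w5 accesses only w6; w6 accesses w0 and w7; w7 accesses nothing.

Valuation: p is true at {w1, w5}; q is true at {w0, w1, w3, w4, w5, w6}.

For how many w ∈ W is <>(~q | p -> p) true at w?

w0: successors {w1}; ~q | p -> p there: w1:T. ✓
w1: successors {w0, w3}; ~q | p -> p there: w0:T, w3:T. ✓
w3: no successors, so <>(~q | p -> p) fails. ✗
w4: successors {w5}; ~q | p -> p there: w5:T. ✓
w5: successors {w6}; ~q | p -> p there: w6:T. ✓
w6: successors {w0, w7}; ~q | p -> p there: w0:T, w7:F. ✓
w7: no successors, so <>(~q | p -> p) fails. ✗
Satisfying worlds: {w0, w1, w4, w5, w6}.

5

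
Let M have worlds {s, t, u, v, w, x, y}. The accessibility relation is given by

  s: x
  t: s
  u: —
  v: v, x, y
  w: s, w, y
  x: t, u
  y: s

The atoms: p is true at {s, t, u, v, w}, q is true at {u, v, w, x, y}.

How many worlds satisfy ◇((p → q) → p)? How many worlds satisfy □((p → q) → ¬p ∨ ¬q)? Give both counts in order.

For ◇((p → q) → p):
s: successors {x}; (p → q) → p there: x:F. ✗
t: successors {s}; (p → q) → p there: s:T. ✓
u: no successors, so ◇((p → q) → p) fails. ✗
v: successors {v, x, y}; (p → q) → p there: v:T, x:F, y:F. ✓
w: successors {s, w, y}; (p → q) → p there: s:T, w:T, y:F. ✓
x: successors {t, u}; (p → q) → p there: t:T, u:T. ✓
y: successors {s}; (p → q) → p there: s:T. ✓
— 5 worlds.
For □((p → q) → ¬p ∨ ¬q):
s: successors {x}; (p → q) → ¬p ∨ ¬q there: x:T. ✓
t: successors {s}; (p → q) → ¬p ∨ ¬q there: s:T. ✓
u: no successors, so □((p → q) → ¬p ∨ ¬q) holds vacuously. ✓
v: successors {v, x, y}; (p → q) → ¬p ∨ ¬q there: v:F, x:T, y:T. ✗
w: successors {s, w, y}; (p → q) → ¬p ∨ ¬q there: s:T, w:F, y:T. ✗
x: successors {t, u}; (p → q) → ¬p ∨ ¬q there: t:T, u:F. ✗
y: successors {s}; (p → q) → ¬p ∨ ¬q there: s:T. ✓
— 4 worlds.

5 and 4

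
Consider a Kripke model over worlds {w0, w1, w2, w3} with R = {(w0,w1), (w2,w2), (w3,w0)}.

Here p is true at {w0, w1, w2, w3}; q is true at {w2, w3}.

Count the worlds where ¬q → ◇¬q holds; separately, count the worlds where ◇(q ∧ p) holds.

For ¬q → ◇¬q:
w0: ¬q is T, ◇¬q is T. ✓
w1: ¬q is T, ◇¬q is F. ✗
w2: ¬q is F, ◇¬q is F. ✓
w3: ¬q is F, ◇¬q is T. ✓
— 3 worlds.
For ◇(q ∧ p):
w0: successors {w1}; q ∧ p there: w1:F. ✗
w1: no successors, so ◇(q ∧ p) fails. ✗
w2: successors {w2}; q ∧ p there: w2:T. ✓
w3: successors {w0}; q ∧ p there: w0:F. ✗
— 1 world.

3 and 1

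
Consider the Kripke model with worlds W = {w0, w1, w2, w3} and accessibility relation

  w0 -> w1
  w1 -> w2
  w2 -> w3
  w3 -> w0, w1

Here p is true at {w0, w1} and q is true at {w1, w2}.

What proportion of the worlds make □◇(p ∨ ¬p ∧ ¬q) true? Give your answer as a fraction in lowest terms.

w0: successors {w1}; ◇(p ∨ ¬p ∧ ¬q) there: w1:F. ✗
w1: successors {w2}; ◇(p ∨ ¬p ∧ ¬q) there: w2:T. ✓
w2: successors {w3}; ◇(p ∨ ¬p ∧ ¬q) there: w3:T. ✓
w3: successors {w0, w1}; ◇(p ∨ ¬p ∧ ¬q) there: w0:T, w1:F. ✗
That's 2 of 4 worlds, so 2/4 = 1/2.

1/2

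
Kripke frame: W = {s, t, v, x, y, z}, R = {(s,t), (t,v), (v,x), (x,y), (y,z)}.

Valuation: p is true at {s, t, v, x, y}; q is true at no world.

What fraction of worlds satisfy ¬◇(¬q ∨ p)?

s: ◇(¬q ∨ p) is T. ✗
t: ◇(¬q ∨ p) is T. ✗
v: ◇(¬q ∨ p) is T. ✗
x: ◇(¬q ∨ p) is T. ✗
y: ◇(¬q ∨ p) is T. ✗
z: ◇(¬q ∨ p) is F. ✓
That's 1 of 6 worlds, so 1/6.

1/6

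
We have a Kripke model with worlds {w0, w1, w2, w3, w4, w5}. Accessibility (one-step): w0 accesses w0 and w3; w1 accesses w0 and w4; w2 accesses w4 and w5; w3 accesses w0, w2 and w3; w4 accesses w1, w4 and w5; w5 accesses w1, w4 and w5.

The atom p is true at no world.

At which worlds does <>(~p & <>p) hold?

∅

w0: successors {w0, w3}; ~p & <>p there: w0:F, w3:F. ✗
w1: successors {w0, w4}; ~p & <>p there: w0:F, w4:F. ✗
w2: successors {w4, w5}; ~p & <>p there: w4:F, w5:F. ✗
w3: successors {w0, w2, w3}; ~p & <>p there: w0:F, w2:F, w3:F. ✗
w4: successors {w1, w4, w5}; ~p & <>p there: w1:F, w4:F, w5:F. ✗
w5: successors {w1, w4, w5}; ~p & <>p there: w1:F, w4:F, w5:F. ✗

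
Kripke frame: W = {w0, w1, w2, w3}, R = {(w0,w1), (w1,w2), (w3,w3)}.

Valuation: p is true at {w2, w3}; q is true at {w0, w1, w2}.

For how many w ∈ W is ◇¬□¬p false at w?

2

w0: successors {w1}; ¬□¬p there: w1:T. ✓
w1: successors {w2}; ¬□¬p there: w2:F. ✗
w2: no successors, so ◇¬□¬p fails. ✗
w3: successors {w3}; ¬□¬p there: w3:T. ✓
Satisfying worlds: {w0, w3}.
So ◇¬□¬p fails at the other 2 worlds.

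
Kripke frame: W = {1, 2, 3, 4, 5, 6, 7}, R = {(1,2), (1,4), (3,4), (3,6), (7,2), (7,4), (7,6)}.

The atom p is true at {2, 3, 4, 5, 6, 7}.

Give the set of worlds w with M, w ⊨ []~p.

1: successors {2, 4}; ~p there: 2:F, 4:F. ✗
2: no successors, so []~p holds vacuously. ✓
3: successors {4, 6}; ~p there: 4:F, 6:F. ✗
4: no successors, so []~p holds vacuously. ✓
5: no successors, so []~p holds vacuously. ✓
6: no successors, so []~p holds vacuously. ✓
7: successors {2, 4, 6}; ~p there: 2:F, 4:F, 6:F. ✗

{2, 4, 5, 6}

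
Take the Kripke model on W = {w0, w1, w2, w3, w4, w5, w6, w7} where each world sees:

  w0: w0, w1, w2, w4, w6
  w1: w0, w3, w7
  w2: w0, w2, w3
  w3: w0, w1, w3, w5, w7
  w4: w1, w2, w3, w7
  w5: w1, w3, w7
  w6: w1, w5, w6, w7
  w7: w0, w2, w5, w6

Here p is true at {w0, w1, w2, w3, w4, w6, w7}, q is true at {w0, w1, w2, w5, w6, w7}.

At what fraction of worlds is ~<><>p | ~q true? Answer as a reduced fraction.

1/4

w0: ~<><>p is F, ~q is F. ✗
w1: ~<><>p is F, ~q is F. ✗
w2: ~<><>p is F, ~q is F. ✗
w3: ~<><>p is F, ~q is T. ✓
w4: ~<><>p is F, ~q is T. ✓
w5: ~<><>p is F, ~q is F. ✗
w6: ~<><>p is F, ~q is F. ✗
w7: ~<><>p is F, ~q is F. ✗
That's 2 of 8 worlds, so 2/8 = 1/4.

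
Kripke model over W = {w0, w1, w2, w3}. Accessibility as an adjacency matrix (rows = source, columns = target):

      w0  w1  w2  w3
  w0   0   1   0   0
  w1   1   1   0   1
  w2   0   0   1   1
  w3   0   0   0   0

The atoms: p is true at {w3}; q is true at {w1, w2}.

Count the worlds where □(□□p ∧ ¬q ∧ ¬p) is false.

3

w0: successors {w1}; □□p ∧ ¬q ∧ ¬p there: w1:F. ✗
w1: successors {w0, w1, w3}; □□p ∧ ¬q ∧ ¬p there: w0:F, w1:F, w3:F. ✗
w2: successors {w2, w3}; □□p ∧ ¬q ∧ ¬p there: w2:F, w3:F. ✗
w3: no successors, so □(□□p ∧ ¬q ∧ ¬p) holds vacuously. ✓
Satisfying worlds: {w3}.
So □(□□p ∧ ¬q ∧ ¬p) fails at the other 3 worlds.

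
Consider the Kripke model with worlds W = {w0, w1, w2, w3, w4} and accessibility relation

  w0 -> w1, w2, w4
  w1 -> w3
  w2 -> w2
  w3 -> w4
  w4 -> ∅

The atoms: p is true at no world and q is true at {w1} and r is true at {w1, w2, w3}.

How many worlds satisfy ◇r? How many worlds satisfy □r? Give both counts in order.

3 and 3

For ◇r:
w0: successors {w1, w2, w4}; r there: w1:T, w2:T, w4:F. ✓
w1: successors {w3}; r there: w3:T. ✓
w2: successors {w2}; r there: w2:T. ✓
w3: successors {w4}; r there: w4:F. ✗
w4: no successors, so ◇r fails. ✗
— 3 worlds.
For □r:
w0: successors {w1, w2, w4}; r there: w1:T, w2:T, w4:F. ✗
w1: successors {w3}; r there: w3:T. ✓
w2: successors {w2}; r there: w2:T. ✓
w3: successors {w4}; r there: w4:F. ✗
w4: no successors, so □r holds vacuously. ✓
— 3 worlds.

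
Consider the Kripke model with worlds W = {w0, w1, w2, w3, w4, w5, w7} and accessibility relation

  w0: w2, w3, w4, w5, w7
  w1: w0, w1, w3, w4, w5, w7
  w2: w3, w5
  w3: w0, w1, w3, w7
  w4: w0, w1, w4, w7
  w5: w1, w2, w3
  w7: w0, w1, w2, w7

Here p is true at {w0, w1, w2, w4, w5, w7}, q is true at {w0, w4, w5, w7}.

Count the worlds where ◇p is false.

0

w0: successors {w2, w3, w4, w5, w7}; p there: w2:T, w3:F, w4:T, w5:T, w7:T. ✓
w1: successors {w0, w1, w3, w4, w5, w7}; p there: w0:T, w1:T, w3:F, w4:T, w5:T, w7:T. ✓
w2: successors {w3, w5}; p there: w3:F, w5:T. ✓
w3: successors {w0, w1, w3, w7}; p there: w0:T, w1:T, w3:F, w7:T. ✓
w4: successors {w0, w1, w4, w7}; p there: w0:T, w1:T, w4:T, w7:T. ✓
w5: successors {w1, w2, w3}; p there: w1:T, w2:T, w3:F. ✓
w7: successors {w0, w1, w2, w7}; p there: w0:T, w1:T, w2:T, w7:T. ✓
Satisfying worlds: {w0, w1, w2, w3, w4, w5, w7}.
So ◇p fails at the other 0 worlds.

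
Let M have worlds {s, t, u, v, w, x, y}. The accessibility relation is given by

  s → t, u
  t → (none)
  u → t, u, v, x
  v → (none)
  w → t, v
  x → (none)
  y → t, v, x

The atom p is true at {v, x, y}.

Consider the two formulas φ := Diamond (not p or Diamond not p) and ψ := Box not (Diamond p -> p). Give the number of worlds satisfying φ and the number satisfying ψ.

4 and 3

For Diamond (not p or Diamond not p):
s: successors {t, u}; not p or Diamond not p there: t:T, u:T. ✓
t: no successors, so Diamond (not p or Diamond not p) fails. ✗
u: successors {t, u, v, x}; not p or Diamond not p there: t:T, u:T, v:F, x:F. ✓
v: no successors, so Diamond (not p or Diamond not p) fails. ✗
w: successors {t, v}; not p or Diamond not p there: t:T, v:F. ✓
x: no successors, so Diamond (not p or Diamond not p) fails. ✗
y: successors {t, v, x}; not p or Diamond not p there: t:T, v:F, x:F. ✓
— 4 worlds.
For Box not (Diamond p -> p):
s: successors {t, u}; not (Diamond p -> p) there: t:F, u:T. ✗
t: no successors, so Box not (Diamond p -> p) holds vacuously. ✓
u: successors {t, u, v, x}; not (Diamond p -> p) there: t:F, u:T, v:F, x:F. ✗
v: no successors, so Box not (Diamond p -> p) holds vacuously. ✓
w: successors {t, v}; not (Diamond p -> p) there: t:F, v:F. ✗
x: no successors, so Box not (Diamond p -> p) holds vacuously. ✓
y: successors {t, v, x}; not (Diamond p -> p) there: t:F, v:F, x:F. ✗
— 3 worlds.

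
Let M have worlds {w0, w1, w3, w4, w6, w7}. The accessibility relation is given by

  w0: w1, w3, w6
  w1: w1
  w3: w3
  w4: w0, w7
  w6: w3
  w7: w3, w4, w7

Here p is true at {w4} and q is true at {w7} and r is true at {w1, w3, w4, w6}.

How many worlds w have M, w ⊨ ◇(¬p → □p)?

w0: successors {w1, w3, w6}; ¬p → □p there: w1:F, w3:F, w6:F. ✗
w1: successors {w1}; ¬p → □p there: w1:F. ✗
w3: successors {w3}; ¬p → □p there: w3:F. ✗
w4: successors {w0, w7}; ¬p → □p there: w0:F, w7:F. ✗
w6: successors {w3}; ¬p → □p there: w3:F. ✗
w7: successors {w3, w4, w7}; ¬p → □p there: w3:F, w4:T, w7:F. ✓
Satisfying worlds: {w7}.

1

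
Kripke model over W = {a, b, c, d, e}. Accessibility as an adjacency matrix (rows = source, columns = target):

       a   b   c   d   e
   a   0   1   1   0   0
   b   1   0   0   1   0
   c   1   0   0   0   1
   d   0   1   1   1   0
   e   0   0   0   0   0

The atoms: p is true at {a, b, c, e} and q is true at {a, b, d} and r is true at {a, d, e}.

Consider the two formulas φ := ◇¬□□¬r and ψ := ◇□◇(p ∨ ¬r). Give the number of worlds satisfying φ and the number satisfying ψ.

4 and 4

For ◇¬□□¬r:
a: successors {b, c}; ¬□□¬r there: b:T, c:F. ✓
b: successors {a, d}; ¬□□¬r there: a:T, d:T. ✓
c: successors {a, e}; ¬□□¬r there: a:T, e:F. ✓
d: successors {b, c, d}; ¬□□¬r there: b:T, c:F, d:T. ✓
e: no successors, so ◇¬□□¬r fails. ✗
— 4 worlds.
For ◇□◇(p ∨ ¬r):
a: successors {b, c}; □◇(p ∨ ¬r) there: b:T, c:F. ✓
b: successors {a, d}; □◇(p ∨ ¬r) there: a:T, d:T. ✓
c: successors {a, e}; □◇(p ∨ ¬r) there: a:T, e:T. ✓
d: successors {b, c, d}; □◇(p ∨ ¬r) there: b:T, c:F, d:T. ✓
e: no successors, so ◇□◇(p ∨ ¬r) fails. ✗
— 4 worlds.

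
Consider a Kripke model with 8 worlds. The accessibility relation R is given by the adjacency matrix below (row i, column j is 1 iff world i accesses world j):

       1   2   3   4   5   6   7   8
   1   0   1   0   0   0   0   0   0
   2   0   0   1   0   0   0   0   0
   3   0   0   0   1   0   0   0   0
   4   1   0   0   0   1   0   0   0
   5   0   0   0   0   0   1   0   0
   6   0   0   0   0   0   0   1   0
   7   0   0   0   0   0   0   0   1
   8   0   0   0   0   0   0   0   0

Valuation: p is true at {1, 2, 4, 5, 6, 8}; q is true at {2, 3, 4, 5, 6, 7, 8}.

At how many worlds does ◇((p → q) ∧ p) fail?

1: successors {2}; (p → q) ∧ p there: 2:T. ✓
2: successors {3}; (p → q) ∧ p there: 3:F. ✗
3: successors {4}; (p → q) ∧ p there: 4:T. ✓
4: successors {1, 5}; (p → q) ∧ p there: 1:F, 5:T. ✓
5: successors {6}; (p → q) ∧ p there: 6:T. ✓
6: successors {7}; (p → q) ∧ p there: 7:F. ✗
7: successors {8}; (p → q) ∧ p there: 8:T. ✓
8: no successors, so ◇((p → q) ∧ p) fails. ✗
Satisfying worlds: {1, 3, 4, 5, 7}.
So ◇((p → q) ∧ p) fails at the other 3 worlds.

3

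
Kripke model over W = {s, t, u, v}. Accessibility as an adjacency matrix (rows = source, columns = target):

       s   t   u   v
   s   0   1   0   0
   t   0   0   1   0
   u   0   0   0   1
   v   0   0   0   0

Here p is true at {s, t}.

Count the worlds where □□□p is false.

1

s: successors {t}; □□p there: t:F. ✗
t: successors {u}; □□p there: u:T. ✓
u: successors {v}; □□p there: v:T. ✓
v: no successors, so □□□p holds vacuously. ✓
Satisfying worlds: {t, u, v}.
So □□□p fails at the other 1 world.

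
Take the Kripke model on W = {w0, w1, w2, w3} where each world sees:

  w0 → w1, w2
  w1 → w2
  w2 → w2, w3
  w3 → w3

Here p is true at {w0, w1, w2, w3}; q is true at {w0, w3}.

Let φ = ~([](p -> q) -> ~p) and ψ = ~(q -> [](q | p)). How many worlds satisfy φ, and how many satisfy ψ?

1 and 0

For ~([](p -> q) -> ~p):
w0: [](p -> q) -> ~p is T. ✗
w1: [](p -> q) -> ~p is T. ✗
w2: [](p -> q) -> ~p is T. ✗
w3: [](p -> q) -> ~p is F. ✓
— 1 world.
For ~(q -> [](q | p)):
w0: q -> [](q | p) is T. ✗
w1: q -> [](q | p) is T. ✗
w2: q -> [](q | p) is T. ✗
w3: q -> [](q | p) is T. ✗
— 0 worlds.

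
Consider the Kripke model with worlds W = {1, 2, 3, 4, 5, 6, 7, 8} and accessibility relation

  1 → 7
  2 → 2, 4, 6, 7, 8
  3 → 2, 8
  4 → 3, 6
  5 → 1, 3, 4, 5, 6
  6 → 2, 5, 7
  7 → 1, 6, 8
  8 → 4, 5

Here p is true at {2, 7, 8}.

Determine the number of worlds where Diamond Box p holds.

1: successors {7}; Box p there: 7:F. ✗
2: successors {2, 4, 6, 7, 8}; Box p there: 2:F, 4:F, 6:F, 7:F, 8:F. ✗
3: successors {2, 8}; Box p there: 2:F, 8:F. ✗
4: successors {3, 6}; Box p there: 3:T, 6:F. ✓
5: successors {1, 3, 4, 5, 6}; Box p there: 1:T, 3:T, 4:F, 5:F, 6:F. ✓
6: successors {2, 5, 7}; Box p there: 2:F, 5:F, 7:F. ✗
7: successors {1, 6, 8}; Box p there: 1:T, 6:F, 8:F. ✓
8: successors {4, 5}; Box p there: 4:F, 5:F. ✗
Satisfying worlds: {4, 5, 7}.

3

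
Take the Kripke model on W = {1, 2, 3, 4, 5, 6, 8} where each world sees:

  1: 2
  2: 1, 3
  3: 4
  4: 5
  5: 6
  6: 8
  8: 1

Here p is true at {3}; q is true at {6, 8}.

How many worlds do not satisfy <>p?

6

1: successors {2}; p there: 2:F. ✗
2: successors {1, 3}; p there: 1:F, 3:T. ✓
3: successors {4}; p there: 4:F. ✗
4: successors {5}; p there: 5:F. ✗
5: successors {6}; p there: 6:F. ✗
6: successors {8}; p there: 8:F. ✗
8: successors {1}; p there: 1:F. ✗
Satisfying worlds: {2}.
So <>p fails at the other 6 worlds.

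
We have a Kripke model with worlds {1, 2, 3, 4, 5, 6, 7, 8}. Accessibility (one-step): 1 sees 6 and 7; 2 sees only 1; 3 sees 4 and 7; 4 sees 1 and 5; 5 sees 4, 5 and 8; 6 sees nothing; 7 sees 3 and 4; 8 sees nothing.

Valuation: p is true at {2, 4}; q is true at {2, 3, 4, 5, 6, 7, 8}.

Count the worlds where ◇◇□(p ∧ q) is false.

5

1: successors {6, 7}; ◇□(p ∧ q) there: 6:F, 7:F. ✗
2: successors {1}; ◇□(p ∧ q) there: 1:T. ✓
3: successors {4, 7}; ◇□(p ∧ q) there: 4:F, 7:F. ✗
4: successors {1, 5}; ◇□(p ∧ q) there: 1:T, 5:T. ✓
5: successors {4, 5, 8}; ◇□(p ∧ q) there: 4:F, 5:T, 8:F. ✓
6: no successors, so ◇◇□(p ∧ q) fails. ✗
7: successors {3, 4}; ◇□(p ∧ q) there: 3:F, 4:F. ✗
8: no successors, so ◇◇□(p ∧ q) fails. ✗
Satisfying worlds: {2, 4, 5}.
So ◇◇□(p ∧ q) fails at the other 5 worlds.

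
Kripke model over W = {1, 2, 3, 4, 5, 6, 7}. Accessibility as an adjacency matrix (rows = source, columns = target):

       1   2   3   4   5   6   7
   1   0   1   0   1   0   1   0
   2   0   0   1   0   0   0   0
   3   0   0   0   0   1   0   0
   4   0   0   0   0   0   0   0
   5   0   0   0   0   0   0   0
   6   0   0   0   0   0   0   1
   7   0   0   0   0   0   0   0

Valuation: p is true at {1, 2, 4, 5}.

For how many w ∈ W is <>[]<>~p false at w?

1: successors {2, 4, 6}; []<>~p there: 2:F, 4:T, 6:F. ✓
2: successors {3}; []<>~p there: 3:F. ✗
3: successors {5}; []<>~p there: 5:T. ✓
4: no successors, so <>[]<>~p fails. ✗
5: no successors, so <>[]<>~p fails. ✗
6: successors {7}; []<>~p there: 7:T. ✓
7: no successors, so <>[]<>~p fails. ✗
Satisfying worlds: {1, 3, 6}.
So <>[]<>~p fails at the other 4 worlds.

4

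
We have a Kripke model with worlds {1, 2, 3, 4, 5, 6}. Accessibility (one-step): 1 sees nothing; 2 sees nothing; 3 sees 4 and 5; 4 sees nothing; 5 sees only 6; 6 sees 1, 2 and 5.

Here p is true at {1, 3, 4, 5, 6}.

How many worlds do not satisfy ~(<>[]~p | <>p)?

3

1: <>[]~p | <>p is F. ✓
2: <>[]~p | <>p is F. ✓
3: <>[]~p | <>p is T. ✗
4: <>[]~p | <>p is F. ✓
5: <>[]~p | <>p is T. ✗
6: <>[]~p | <>p is T. ✗
Satisfying worlds: {1, 2, 4}.
So ~(<>[]~p | <>p) fails at the other 3 worlds.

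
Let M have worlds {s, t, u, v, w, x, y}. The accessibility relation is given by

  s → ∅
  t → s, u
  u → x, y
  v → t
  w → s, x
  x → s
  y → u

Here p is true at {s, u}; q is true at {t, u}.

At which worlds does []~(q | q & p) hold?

s: no successors, so []~(q | q & p) holds vacuously. ✓
t: successors {s, u}; ~(q | q & p) there: s:T, u:F. ✗
u: successors {x, y}; ~(q | q & p) there: x:T, y:T. ✓
v: successors {t}; ~(q | q & p) there: t:F. ✗
w: successors {s, x}; ~(q | q & p) there: s:T, x:T. ✓
x: successors {s}; ~(q | q & p) there: s:T. ✓
y: successors {u}; ~(q | q & p) there: u:F. ✗

{s, u, w, x}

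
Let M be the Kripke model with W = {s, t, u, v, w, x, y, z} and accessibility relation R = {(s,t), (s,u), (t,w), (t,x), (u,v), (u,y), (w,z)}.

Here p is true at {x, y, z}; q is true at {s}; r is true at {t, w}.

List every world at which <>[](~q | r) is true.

{s, t, u, w}

s: successors {t, u}; [](~q | r) there: t:T, u:T. ✓
t: successors {w, x}; [](~q | r) there: w:T, x:T. ✓
u: successors {v, y}; [](~q | r) there: v:T, y:T. ✓
v: no successors, so <>[](~q | r) fails. ✗
w: successors {z}; [](~q | r) there: z:T. ✓
x: no successors, so <>[](~q | r) fails. ✗
y: no successors, so <>[](~q | r) fails. ✗
z: no successors, so <>[](~q | r) fails. ✗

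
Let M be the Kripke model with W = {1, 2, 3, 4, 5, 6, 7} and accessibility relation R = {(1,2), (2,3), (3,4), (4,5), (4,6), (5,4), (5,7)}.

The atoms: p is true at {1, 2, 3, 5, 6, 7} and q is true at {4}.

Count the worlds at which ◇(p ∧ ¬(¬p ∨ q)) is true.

4

1: successors {2}; p ∧ ¬(¬p ∨ q) there: 2:T. ✓
2: successors {3}; p ∧ ¬(¬p ∨ q) there: 3:T. ✓
3: successors {4}; p ∧ ¬(¬p ∨ q) there: 4:F. ✗
4: successors {5, 6}; p ∧ ¬(¬p ∨ q) there: 5:T, 6:T. ✓
5: successors {4, 7}; p ∧ ¬(¬p ∨ q) there: 4:F, 7:T. ✓
6: no successors, so ◇(p ∧ ¬(¬p ∨ q)) fails. ✗
7: no successors, so ◇(p ∧ ¬(¬p ∨ q)) fails. ✗
Satisfying worlds: {1, 2, 4, 5}.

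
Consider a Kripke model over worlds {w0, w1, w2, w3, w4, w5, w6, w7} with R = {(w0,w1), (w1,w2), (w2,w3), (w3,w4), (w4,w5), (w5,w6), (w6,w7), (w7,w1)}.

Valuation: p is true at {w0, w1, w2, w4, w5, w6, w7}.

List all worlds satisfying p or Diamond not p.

{w0, w1, w2, w4, w5, w6, w7}

w0: p is T, Diamond not p is F. ✓
w1: p is T, Diamond not p is F. ✓
w2: p is T, Diamond not p is T. ✓
w3: p is F, Diamond not p is F. ✗
w4: p is T, Diamond not p is F. ✓
w5: p is T, Diamond not p is F. ✓
w6: p is T, Diamond not p is F. ✓
w7: p is T, Diamond not p is F. ✓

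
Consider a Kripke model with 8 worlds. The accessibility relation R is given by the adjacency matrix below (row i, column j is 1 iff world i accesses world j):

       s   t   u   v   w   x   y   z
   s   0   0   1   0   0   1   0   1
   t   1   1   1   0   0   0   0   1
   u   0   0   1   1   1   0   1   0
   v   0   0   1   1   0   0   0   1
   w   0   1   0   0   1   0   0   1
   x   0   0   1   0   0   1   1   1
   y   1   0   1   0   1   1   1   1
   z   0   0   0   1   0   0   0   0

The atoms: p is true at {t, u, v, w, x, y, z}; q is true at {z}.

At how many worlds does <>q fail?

2

s: successors {u, x, z}; q there: u:F, x:F, z:T. ✓
t: successors {s, t, u, z}; q there: s:F, t:F, u:F, z:T. ✓
u: successors {u, v, w, y}; q there: u:F, v:F, w:F, y:F. ✗
v: successors {u, v, z}; q there: u:F, v:F, z:T. ✓
w: successors {t, w, z}; q there: t:F, w:F, z:T. ✓
x: successors {u, x, y, z}; q there: u:F, x:F, y:F, z:T. ✓
y: successors {s, u, w, x, y, z}; q there: s:F, u:F, w:F, x:F, y:F, z:T. ✓
z: successors {v}; q there: v:F. ✗
Satisfying worlds: {s, t, v, w, x, y}.
So <>q fails at the other 2 worlds.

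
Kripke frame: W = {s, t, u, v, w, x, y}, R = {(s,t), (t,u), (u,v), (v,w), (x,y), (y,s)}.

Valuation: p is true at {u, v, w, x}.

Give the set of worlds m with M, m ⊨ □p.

s: successors {t}; p there: t:F. ✗
t: successors {u}; p there: u:T. ✓
u: successors {v}; p there: v:T. ✓
v: successors {w}; p there: w:T. ✓
w: no successors, so □p holds vacuously. ✓
x: successors {y}; p there: y:F. ✗
y: successors {s}; p there: s:F. ✗

{t, u, v, w}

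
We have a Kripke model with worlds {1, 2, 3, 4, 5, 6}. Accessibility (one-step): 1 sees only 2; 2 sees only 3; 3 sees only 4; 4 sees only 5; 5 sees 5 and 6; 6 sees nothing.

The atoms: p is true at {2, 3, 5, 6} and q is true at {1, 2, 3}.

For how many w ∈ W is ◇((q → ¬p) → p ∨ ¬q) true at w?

5

1: successors {2}; (q → ¬p) → p ∨ ¬q there: 2:T. ✓
2: successors {3}; (q → ¬p) → p ∨ ¬q there: 3:T. ✓
3: successors {4}; (q → ¬p) → p ∨ ¬q there: 4:T. ✓
4: successors {5}; (q → ¬p) → p ∨ ¬q there: 5:T. ✓
5: successors {5, 6}; (q → ¬p) → p ∨ ¬q there: 5:T, 6:T. ✓
6: no successors, so ◇((q → ¬p) → p ∨ ¬q) fails. ✗
Satisfying worlds: {1, 2, 3, 4, 5}.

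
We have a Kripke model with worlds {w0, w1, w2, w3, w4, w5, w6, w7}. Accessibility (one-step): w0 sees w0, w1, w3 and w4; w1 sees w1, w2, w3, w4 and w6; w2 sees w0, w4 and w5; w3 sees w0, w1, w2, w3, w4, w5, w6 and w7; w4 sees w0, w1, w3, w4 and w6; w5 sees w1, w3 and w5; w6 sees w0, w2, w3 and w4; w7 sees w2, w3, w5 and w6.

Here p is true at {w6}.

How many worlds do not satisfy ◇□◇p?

w0: successors {w0, w1, w3, w4}; □◇p there: w0:F, w1:F, w3:F, w4:F. ✗
w1: successors {w1, w2, w3, w4, w6}; □◇p there: w1:F, w2:F, w3:F, w4:F, w6:F. ✗
w2: successors {w0, w4, w5}; □◇p there: w0:F, w4:F, w5:F. ✗
w3: successors {w0, w1, w2, w3, w4, w5, w6, w7}; □◇p there: w0:F, w1:F, w2:F, w3:F, w4:F, w5:F, w6:F, w7:F. ✗
w4: successors {w0, w1, w3, w4, w6}; □◇p there: w0:F, w1:F, w3:F, w4:F, w6:F. ✗
w5: successors {w1, w3, w5}; □◇p there: w1:F, w3:F, w5:F. ✗
w6: successors {w0, w2, w3, w4}; □◇p there: w0:F, w2:F, w3:F, w4:F. ✗
w7: successors {w2, w3, w5, w6}; □◇p there: w2:F, w3:F, w5:F, w6:F. ✗
Satisfying worlds: ∅.
So ◇□◇p fails at the other 8 worlds.

8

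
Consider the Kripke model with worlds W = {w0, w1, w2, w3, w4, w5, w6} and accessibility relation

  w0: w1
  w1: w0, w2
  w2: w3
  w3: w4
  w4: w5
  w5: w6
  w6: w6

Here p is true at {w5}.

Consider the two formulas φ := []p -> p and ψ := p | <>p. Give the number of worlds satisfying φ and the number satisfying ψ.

For []p -> p:
w0: []p is F, p is F. ✓
w1: []p is F, p is F. ✓
w2: []p is F, p is F. ✓
w3: []p is F, p is F. ✓
w4: []p is T, p is F. ✗
w5: []p is F, p is T. ✓
w6: []p is F, p is F. ✓
— 6 worlds.
For p | <>p:
w0: p is F, <>p is F. ✗
w1: p is F, <>p is F. ✗
w2: p is F, <>p is F. ✗
w3: p is F, <>p is F. ✗
w4: p is F, <>p is T. ✓
w5: p is T, <>p is F. ✓
w6: p is F, <>p is F. ✗
— 2 worlds.

6 and 2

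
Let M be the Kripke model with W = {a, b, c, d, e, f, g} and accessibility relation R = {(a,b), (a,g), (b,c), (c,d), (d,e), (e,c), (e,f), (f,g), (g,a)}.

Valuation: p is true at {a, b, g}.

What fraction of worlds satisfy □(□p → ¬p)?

a: successors {b, g}; □p → ¬p there: b:T, g:F. ✗
b: successors {c}; □p → ¬p there: c:T. ✓
c: successors {d}; □p → ¬p there: d:T. ✓
d: successors {e}; □p → ¬p there: e:T. ✓
e: successors {c, f}; □p → ¬p there: c:T, f:T. ✓
f: successors {g}; □p → ¬p there: g:F. ✗
g: successors {a}; □p → ¬p there: a:F. ✗
That's 4 of 7 worlds, so 4/7.

4/7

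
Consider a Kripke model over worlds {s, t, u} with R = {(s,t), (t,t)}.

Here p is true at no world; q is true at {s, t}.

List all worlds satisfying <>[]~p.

s: successors {t}; []~p there: t:T. ✓
t: successors {t}; []~p there: t:T. ✓
u: no successors, so <>[]~p fails. ✗

{s, t}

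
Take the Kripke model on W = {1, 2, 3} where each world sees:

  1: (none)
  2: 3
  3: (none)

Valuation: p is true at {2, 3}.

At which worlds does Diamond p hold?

{2}

1: no successors, so Diamond p fails. ✗
2: successors {3}; p there: 3:T. ✓
3: no successors, so Diamond p fails. ✗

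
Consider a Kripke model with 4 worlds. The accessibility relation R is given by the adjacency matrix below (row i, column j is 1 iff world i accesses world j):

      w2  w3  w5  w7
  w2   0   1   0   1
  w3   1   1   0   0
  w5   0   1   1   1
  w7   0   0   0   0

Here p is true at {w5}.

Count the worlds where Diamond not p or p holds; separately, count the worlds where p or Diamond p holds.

3 and 1

For Diamond not p or p:
w2: Diamond not p is T, p is F. ✓
w3: Diamond not p is T, p is F. ✓
w5: Diamond not p is T, p is T. ✓
w7: Diamond not p is F, p is F. ✗
— 3 worlds.
For p or Diamond p:
w2: p is F, Diamond p is F. ✗
w3: p is F, Diamond p is F. ✗
w5: p is T, Diamond p is T. ✓
w7: p is F, Diamond p is F. ✗
— 1 world.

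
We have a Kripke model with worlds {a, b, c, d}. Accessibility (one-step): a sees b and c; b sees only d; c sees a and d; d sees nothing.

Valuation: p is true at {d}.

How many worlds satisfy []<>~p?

1

a: successors {b, c}; <>~p there: b:F, c:T. ✗
b: successors {d}; <>~p there: d:F. ✗
c: successors {a, d}; <>~p there: a:T, d:F. ✗
d: no successors, so []<>~p holds vacuously. ✓
Satisfying worlds: {d}.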